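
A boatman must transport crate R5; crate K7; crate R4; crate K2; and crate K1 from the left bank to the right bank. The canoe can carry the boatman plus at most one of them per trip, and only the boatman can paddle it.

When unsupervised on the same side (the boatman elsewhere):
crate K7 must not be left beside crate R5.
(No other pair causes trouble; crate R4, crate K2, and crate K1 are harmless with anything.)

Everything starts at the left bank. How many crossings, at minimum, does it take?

Counting alone: the boatman can take at most 1 across per trip to the right bank, so moving all 5 needs at least 5 loaded trips out, with a return between consecutive ones — at least 9 crossings.
The plan below uses exactly 9 crossings, so it is optimal:
1. Boatman goes to the right bank with crate R5.
2. Boatman goes back to the left bank alone.
3. Boatman goes to the right bank with crate R4.
4. Boatman goes back to the left bank alone.
5. Boatman goes to the right bank with crate K2.
6. Boatman goes back to the left bank alone.
7. Boatman goes to the right bank with crate K1.
8. Boatman goes back to the left bank alone.
9. Boatman goes to the right bank with crate K7.

9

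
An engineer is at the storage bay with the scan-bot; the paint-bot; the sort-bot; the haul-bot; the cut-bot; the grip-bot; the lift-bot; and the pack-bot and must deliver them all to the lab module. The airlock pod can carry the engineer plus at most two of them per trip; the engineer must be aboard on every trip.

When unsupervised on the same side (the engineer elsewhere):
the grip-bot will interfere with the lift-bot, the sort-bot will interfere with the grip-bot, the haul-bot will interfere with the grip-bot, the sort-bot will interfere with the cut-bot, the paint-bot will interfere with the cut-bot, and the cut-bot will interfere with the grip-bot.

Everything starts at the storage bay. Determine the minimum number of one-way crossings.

13

Counting alone: the engineer can take at most 2 across per trip to the lab module, so moving all 8 needs at least 4 loaded trips out, with a return between consecutive ones — at least 7 crossings.
The safety rule pushes this higher. Following every safe sequence of crossings, the most of the 8 that can be at the lab module as the airlock pod arrives there on crossings 7, 9, 11 is 5, 6, 7 respectively — never all 8.
So no plan with fewer than 13 crossings exists, and this one achieves 13:
1. Engineer goes to the lab module with the cut-bot and the grip-bot.  [the storage bay: the haul-bot, the lift-bot, the pack-bot, the paint-bot, the scan-bot, the sort-bot | the lab module: the cut-bot, the grip-bot]
2. Engineer goes back to the storage bay with the cut-bot.  [the storage bay: the cut-bot, the haul-bot, the lift-bot, the pack-bot, the paint-bot, the scan-bot, the sort-bot | the lab module: the grip-bot]
3. Engineer goes to the lab module with the cut-bot and the scan-bot.  [the storage bay: the haul-bot, the lift-bot, the pack-bot, the paint-bot, the sort-bot | the lab module: the cut-bot, the grip-bot, the scan-bot]
4. Engineer goes back to the storage bay with the cut-bot.  [the storage bay: the cut-bot, the haul-bot, the lift-bot, the pack-bot, the paint-bot, the sort-bot | the lab module: the grip-bot, the scan-bot]
5. Engineer goes to the lab module with the paint-bot and the sort-bot.  [the storage bay: the cut-bot, the haul-bot, the lift-bot, the pack-bot | the lab module: the grip-bot, the paint-bot, the scan-bot, the sort-bot]
6. Engineer goes back to the storage bay with the sort-bot.  [the storage bay: the cut-bot, the haul-bot, the lift-bot, the pack-bot, the sort-bot | the lab module: the grip-bot, the paint-bot, the scan-bot]
7. Engineer goes to the lab module with the haul-bot and the sort-bot.  [the storage bay: the cut-bot, the lift-bot, the pack-bot | the lab module: the grip-bot, the haul-bot, the paint-bot, the scan-bot, the sort-bot]
8. Engineer goes back to the storage bay with the grip-bot.  [the storage bay: the cut-bot, the grip-bot, the lift-bot, the pack-bot | the lab module: the haul-bot, the paint-bot, the scan-bot, the sort-bot]
9. Engineer goes to the lab module with the cut-bot and the lift-bot.  [the storage bay: the grip-bot, the pack-bot | the lab module: the cut-bot, the haul-bot, the lift-bot, the paint-bot, the scan-bot, the sort-bot]
10. Engineer goes back to the storage bay with the cut-bot.  [the storage bay: the cut-bot, the grip-bot, the pack-bot | the lab module: the haul-bot, the lift-bot, the paint-bot, the scan-bot, the sort-bot]
11. Engineer goes to the lab module with the cut-bot and the pack-bot.  [the storage bay: the grip-bot | the lab module: the cut-bot, the haul-bot, the lift-bot, the pack-bot, the paint-bot, the scan-bot, the sort-bot]
12. Engineer goes back to the storage bay with the cut-bot.  [the storage bay: the cut-bot, the grip-bot | the lab module: the haul-bot, the lift-bot, the pack-bot, the paint-bot, the scan-bot, the sort-bot]
13. Engineer goes to the lab module with the cut-bot and the grip-bot.  [the storage bay: — | the lab module: the cut-bot, the grip-bot, the haul-bot, the lift-bot, the pack-bot, the paint-bot, the scan-bot, the sort-bot]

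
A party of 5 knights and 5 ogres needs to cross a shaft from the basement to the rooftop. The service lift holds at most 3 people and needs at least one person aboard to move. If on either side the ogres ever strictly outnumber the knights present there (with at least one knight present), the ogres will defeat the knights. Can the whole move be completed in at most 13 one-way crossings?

Yes — this plan uses 11 crossings (≤ 13):
1. 2 ogres → the rooftop.  (the basement: 5K 3O; the rooftop: 0K 2O)
2. 1 ogre ← the basement.  (the basement: 5K 4O; the rooftop: 0K 1O)
3. 3 ogres → the rooftop.  (the basement: 5K 1O; the rooftop: 0K 4O)
4. 1 ogre ← the basement.  (the basement: 5K 2O; the rooftop: 0K 3O)
5. 3 knights → the rooftop.  (the basement: 2K 2O; the rooftop: 3K 3O)
6. 1 knight and 1 ogre ← the basement.  (the basement: 3K 3O; the rooftop: 2K 2O)
7. 3 knights → the rooftop.  (the basement: 0K 3O; the rooftop: 5K 2O)
8. 1 ogre ← the basement.  (the basement: 0K 4O; the rooftop: 5K 1O)
9. 2 ogres → the rooftop.  (the basement: 0K 2O; the rooftop: 5K 3O)
10. 1 ogre ← the basement.  (the basement: 0K 3O; the rooftop: 5K 2O)
11. 3 ogres → the rooftop.  (the basement: 0K 0O; the rooftop: 5K 5O)

Yes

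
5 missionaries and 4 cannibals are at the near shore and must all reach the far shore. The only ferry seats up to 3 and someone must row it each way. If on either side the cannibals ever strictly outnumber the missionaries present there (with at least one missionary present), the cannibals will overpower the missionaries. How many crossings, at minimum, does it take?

7

Counting alone: each trip to the far shore takes at most 3 across and each return brings at least 1 back, so after t trips out (and t−1 returns) at most 3t − (t−1) of the 9 are across; that first reaches 9 at t = 4, so at least 7 crossings are needed.
The plan below uses exactly 7 crossings, so it is optimal:
1. 3 cannibals → the far shore.  (the near shore: 5M 1C; the far shore: 0M 3C)
2. 1 cannibal ← the near shore.  (the near shore: 5M 2C; the far shore: 0M 2C)
3. 3 missionaries → the far shore.  (the near shore: 2M 2C; the far shore: 3M 2C)
4. 1 missionary ← the near shore.  (the near shore: 3M 2C; the far shore: 2M 2C)
5. 2 missionaries and 1 cannibal → the far shore.  (the near shore: 1M 1C; the far shore: 4M 3C)
6. 1 missionary ← the near shore.  (the near shore: 2M 1C; the far shore: 3M 3C)
7. 2 missionaries and 1 cannibal → the far shore.  (the near shore: 0M 0C; the far shore: 5M 4C)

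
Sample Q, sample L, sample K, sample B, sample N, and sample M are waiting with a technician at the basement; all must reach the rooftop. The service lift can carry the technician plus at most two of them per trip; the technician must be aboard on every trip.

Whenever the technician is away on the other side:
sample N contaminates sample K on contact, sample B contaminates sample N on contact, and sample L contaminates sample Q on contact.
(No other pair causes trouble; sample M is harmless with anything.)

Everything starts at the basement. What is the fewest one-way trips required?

7

Counting alone: the technician can take at most 2 across per trip to the rooftop, so moving all 6 needs at least 3 loaded trips out, with a return between consecutive ones — at least 5 crossings.
The safety rule pushes this higher. Following every safe sequence of crossings, the most of the 6 that can be at the rooftop as the service lift arrives there on crossing 5 is 5 — never all 6.
So no plan with fewer than 7 crossings exists, and this one achieves 7:
1. Technician goes to the rooftop with sample N and sample Q.  [the basement: sample B, sample K, sample L, sample M | the rooftop: sample N, sample Q]
2. Technician goes back to the basement alone.  [the basement: sample B, sample K, sample L, sample M | the rooftop: sample N, sample Q]
3. Technician goes to the rooftop with sample K.  [the basement: sample B, sample L, sample M | the rooftop: sample K, sample N, sample Q]
4. Technician goes back to the basement with sample N.  [the basement: sample B, sample L, sample M, sample N | the rooftop: sample K, sample Q]
5. Technician goes to the rooftop with sample B and sample M.  [the basement: sample L, sample N | the rooftop: sample B, sample K, sample M, sample Q]
6. Technician goes back to the basement alone.  [the basement: sample L, sample N | the rooftop: sample B, sample K, sample M, sample Q]
7. Technician goes to the rooftop with sample L and sample N.  [the basement: — | the rooftop: sample B, sample K, sample L, sample M, sample N, sample Q]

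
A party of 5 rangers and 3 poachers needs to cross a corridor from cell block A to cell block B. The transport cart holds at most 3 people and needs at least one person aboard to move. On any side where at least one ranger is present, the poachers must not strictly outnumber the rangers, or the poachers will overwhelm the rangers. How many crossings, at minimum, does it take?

7

Counting alone: each trip to cell block B takes at most 3 across and each return brings at least 1 back, so after t trips out (and t−1 returns) at most 3t − (t−1) of the 8 are across; that first reaches 8 at t = 4, so at least 7 crossings are needed.
The plan below uses exactly 7 crossings, so it is optimal:
1. 2 poachers → cell block B.  (cell block A: 5R 1P; cell block B: 0R 2P)
2. 1 poacher ← cell block A.  (cell block A: 5R 2P; cell block B: 0R 1P)
3. 2 rangers and 1 poacher → cell block B.  (cell block A: 3R 1P; cell block B: 2R 2P)
4. 1 poacher ← cell block A.  (cell block A: 3R 2P; cell block B: 2R 1P)
5. 1 ranger and 2 poachers → cell block B.  (cell block A: 2R 0P; cell block B: 3R 3P)
6. 1 poacher ← cell block A.  (cell block A: 2R 1P; cell block B: 3R 2P)
7. 2 rangers and 1 poacher → cell block B.  (cell block A: 0R 0P; cell block B: 5R 3P)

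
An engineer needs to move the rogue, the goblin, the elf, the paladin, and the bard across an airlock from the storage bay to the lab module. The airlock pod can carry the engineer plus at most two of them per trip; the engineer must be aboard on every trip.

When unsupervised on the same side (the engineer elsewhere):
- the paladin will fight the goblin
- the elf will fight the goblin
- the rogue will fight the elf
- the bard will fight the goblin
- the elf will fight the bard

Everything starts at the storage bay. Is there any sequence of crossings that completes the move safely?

Yes

1. Engineer goes to the lab module with the elf and the goblin.
2. Engineer goes back to the storage bay with the goblin.
3. Engineer goes to the lab module with the goblin and the rogue.
4. Engineer goes back to the storage bay with the elf.
5. Engineer goes to the lab module with the bard and the paladin.
6. Engineer goes back to the storage bay with the goblin.
7. Engineer goes to the lab module with the elf and the goblin.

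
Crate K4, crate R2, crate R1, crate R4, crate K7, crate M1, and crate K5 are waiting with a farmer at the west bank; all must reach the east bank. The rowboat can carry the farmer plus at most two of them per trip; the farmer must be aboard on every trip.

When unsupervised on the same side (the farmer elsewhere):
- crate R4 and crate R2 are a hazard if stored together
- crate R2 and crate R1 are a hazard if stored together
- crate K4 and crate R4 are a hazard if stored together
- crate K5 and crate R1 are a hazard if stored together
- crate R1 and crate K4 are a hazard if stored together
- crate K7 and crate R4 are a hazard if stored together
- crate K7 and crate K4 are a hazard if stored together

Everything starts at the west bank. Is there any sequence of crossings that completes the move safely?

Whatever the first load, the items left behind include a forbidden pair without the farmer. No opening move is safe, so no plan exists.

No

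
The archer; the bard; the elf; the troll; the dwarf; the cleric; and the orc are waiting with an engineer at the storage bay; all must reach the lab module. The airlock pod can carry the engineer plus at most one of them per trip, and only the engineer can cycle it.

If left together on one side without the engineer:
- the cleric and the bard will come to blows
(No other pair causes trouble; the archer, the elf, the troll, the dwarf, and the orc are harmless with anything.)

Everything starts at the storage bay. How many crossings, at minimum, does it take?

13

Counting alone: the engineer can take at most 1 across per trip to the lab module, so moving all 7 needs at least 7 loaded trips out, with a return between consecutive ones — at least 13 crossings.
The plan below uses exactly 13 crossings, so it is optimal:
1. Engineer goes to the lab module with the bard.
2. Engineer goes back to the storage bay alone.
3. Engineer goes to the lab module with the archer.
4. Engineer goes back to the storage bay alone.
5. Engineer goes to the lab module with the elf.
6. Engineer goes back to the storage bay alone.
7. Engineer goes to the lab module with the troll.
8. Engineer goes back to the storage bay alone.
9. Engineer goes to the lab module with the dwarf.
10. Engineer goes back to the storage bay alone.
11. Engineer goes to the lab module with the orc.
12. Engineer goes back to the storage bay alone.
13. Engineer goes to the lab module with the cleric.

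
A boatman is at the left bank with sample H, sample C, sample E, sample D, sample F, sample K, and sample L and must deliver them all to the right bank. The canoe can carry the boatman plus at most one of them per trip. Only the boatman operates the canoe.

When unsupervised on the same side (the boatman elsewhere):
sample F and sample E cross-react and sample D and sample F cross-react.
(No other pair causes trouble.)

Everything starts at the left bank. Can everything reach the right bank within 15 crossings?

Yes

Yes — this plan uses 15 crossings (≤ 15):
1. Boatman goes to the right bank with sample F.  [the left bank: sample C, sample D, sample E, sample H, sample K, sample L | the right bank: sample F]
2. Boatman goes back to the left bank alone.  [the left bank: sample C, sample D, sample E, sample H, sample K, sample L | the right bank: sample F]
3. Boatman goes to the right bank with sample H.  [the left bank: sample C, sample D, sample E, sample K, sample L | the right bank: sample F, sample H]
4. Boatman goes back to the left bank alone.  [the left bank: sample C, sample D, sample E, sample K, sample L | the right bank: sample F, sample H]
5. Boatman goes to the right bank with sample C.  [the left bank: sample D, sample E, sample K, sample L | the right bank: sample C, sample F, sample H]
6. Boatman goes back to the left bank alone.  [the left bank: sample D, sample E, sample K, sample L | the right bank: sample C, sample F, sample H]
7. Boatman goes to the right bank with sample E.  [the left bank: sample D, sample K, sample L | the right bank: sample C, sample E, sample F, sample H]
8. Boatman goes back to the left bank with sample F.  [the left bank: sample D, sample F, sample K, sample L | the right bank: sample C, sample E, sample H]
9. Boatman goes to the right bank with sample D.  [the left bank: sample F, sample K, sample L | the right bank: sample C, sample D, sample E, sample H]
10. Boatman goes back to the left bank alone.  [the left bank: sample F, sample K, sample L | the right bank: sample C, sample D, sample E, sample H]
11. Boatman goes to the right bank with sample K.  [the left bank: sample F, sample L | the right bank: sample C, sample D, sample E, sample H, sample K]
12. Boatman goes back to the left bank alone.  [the left bank: sample F, sample L | the right bank: sample C, sample D, sample E, sample H, sample K]
13. Boatman goes to the right bank with sample L.  [the left bank: sample F | the right bank: sample C, sample D, sample E, sample H, sample K, sample L]
14. Boatman goes back to the left bank alone.  [the left bank: sample F | the right bank: sample C, sample D, sample E, sample H, sample K, sample L]
15. Boatman goes to the right bank with sample F.  [the left bank: — | the right bank: sample C, sample D, sample E, sample F, sample H, sample K, sample L]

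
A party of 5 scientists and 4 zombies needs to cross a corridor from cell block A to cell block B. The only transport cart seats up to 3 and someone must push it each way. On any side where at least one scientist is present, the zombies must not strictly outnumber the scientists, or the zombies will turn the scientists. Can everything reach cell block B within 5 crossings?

No

Counting alone: each trip to cell block B takes at most 3 across and each return brings at least 1 back, so after t trips out (and t−1 returns) at most 3t − (t−1) of the 9 are across; that first reaches 9 at t = 4, so at least 7 crossings are needed.
Since 5 < 7, 5 crossings cannot be enough. (The shortest complete plan in fact takes 7:)
1. 3 zombies → cell block B.  (cell block A: 5S 1Z; cell block B: 0S 3Z)
2. 1 zombie ← cell block A.  (cell block A: 5S 2Z; cell block B: 0S 2Z)
3. 3 scientists → cell block B.  (cell block A: 2S 2Z; cell block B: 3S 2Z)
4. 1 scientist ← cell block A.  (cell block A: 3S 2Z; cell block B: 2S 2Z)
5. 2 scientists and 1 zombie → cell block B.  (cell block A: 1S 1Z; cell block B: 4S 3Z)
6. 1 scientist ← cell block A.  (cell block A: 2S 1Z; cell block B: 3S 3Z)
7. 2 scientists and 1 zombie → cell block B.  (cell block A: 0S 0Z; cell block B: 5S 4Z)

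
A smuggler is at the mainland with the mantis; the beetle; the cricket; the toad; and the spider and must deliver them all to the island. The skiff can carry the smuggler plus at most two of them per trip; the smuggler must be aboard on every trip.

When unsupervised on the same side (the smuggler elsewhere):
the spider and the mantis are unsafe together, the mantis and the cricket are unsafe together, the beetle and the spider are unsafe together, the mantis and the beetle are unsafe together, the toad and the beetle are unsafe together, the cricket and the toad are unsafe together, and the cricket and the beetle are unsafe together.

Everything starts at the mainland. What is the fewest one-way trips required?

Whatever the first load, the items left behind include a forbidden pair without the smuggler. No opening move is safe, so no plan exists.

impossible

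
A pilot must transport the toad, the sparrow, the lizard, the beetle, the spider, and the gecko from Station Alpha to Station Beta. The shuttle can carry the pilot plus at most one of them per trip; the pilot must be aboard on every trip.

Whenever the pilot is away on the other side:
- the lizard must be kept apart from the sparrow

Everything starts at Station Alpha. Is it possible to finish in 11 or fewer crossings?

Yes

Yes — this plan uses 11 crossings (≤ 11):
1. Pilot goes to Station Beta with the sparrow.
2. Pilot goes back to Station Alpha alone.
3. Pilot goes to Station Beta with the toad.
4. Pilot goes back to Station Alpha alone.
5. Pilot goes to Station Beta with the beetle.
6. Pilot goes back to Station Alpha alone.
7. Pilot goes to Station Beta with the spider.
8. Pilot goes back to Station Alpha alone.
9. Pilot goes to Station Beta with the gecko.
10. Pilot goes back to Station Alpha alone.
11. Pilot goes to Station Beta with the lizard.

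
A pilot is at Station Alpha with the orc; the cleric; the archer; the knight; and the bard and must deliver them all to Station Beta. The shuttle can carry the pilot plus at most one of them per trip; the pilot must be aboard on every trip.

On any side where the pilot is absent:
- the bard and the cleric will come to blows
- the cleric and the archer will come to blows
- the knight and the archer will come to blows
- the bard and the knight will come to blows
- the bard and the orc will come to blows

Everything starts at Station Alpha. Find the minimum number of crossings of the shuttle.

Whatever the first load, the items left behind include a forbidden pair without the pilot. No opening move is safe, so no plan exists.

impossible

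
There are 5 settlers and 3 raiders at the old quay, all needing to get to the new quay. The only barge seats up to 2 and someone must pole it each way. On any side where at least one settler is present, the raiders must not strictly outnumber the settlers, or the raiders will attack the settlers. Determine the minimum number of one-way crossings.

Counting alone: each trip to the new quay takes at most 2 across and each return brings at least 1 back, so after t trips out (and t−1 returns) at most 2t − (t−1) of the 8 are across; that first reaches 8 at t = 7, so at least 13 crossings are needed.
The plan below uses exactly 13 crossings, so it is optimal:
1. 2 raiders → the new quay.  (the old quay: 5S 1R; the new quay: 0S 2R)
2. 1 raider ← the old quay.  (the old quay: 5S 2R; the new quay: 0S 1R)
3. 2 raiders → the new quay.  (the old quay: 5S 0R; the new quay: 0S 3R)
4. 1 raider ← the old quay.  (the old quay: 5S 1R; the new quay: 0S 2R)
5. 2 settlers → the new quay.  (the old quay: 3S 1R; the new quay: 2S 2R)
6. 1 raider ← the old quay.  (the old quay: 3S 2R; the new quay: 2S 1R)
7. 1 settler and 1 raider → the new quay.  (the old quay: 2S 1R; the new quay: 3S 2R)
8. 1 raider ← the old quay.  (the old quay: 2S 2R; the new quay: 3S 1R)
9. 2 raiders → the new quay.  (the old quay: 2S 0R; the new quay: 3S 3R)
10. 1 raider ← the old quay.  (the old quay: 2S 1R; the new quay: 3S 2R)
11. 1 settler and 1 raider → the new quay.  (the old quay: 1S 0R; the new quay: 4S 3R)
12. 1 raider ← the old quay.  (the old quay: 1S 1R; the new quay: 4S 2R)
13. 1 settler and 1 raider → the new quay.  (the old quay: 0S 0R; the new quay: 5S 3R)

13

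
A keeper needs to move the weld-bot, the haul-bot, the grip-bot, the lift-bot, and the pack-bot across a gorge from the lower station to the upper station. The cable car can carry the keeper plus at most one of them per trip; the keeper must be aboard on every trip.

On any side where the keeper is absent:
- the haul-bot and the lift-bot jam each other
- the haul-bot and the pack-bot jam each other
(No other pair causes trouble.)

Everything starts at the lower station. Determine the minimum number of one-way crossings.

Counting alone: the keeper can take at most 1 across per trip to the upper station, so moving all 5 needs at least 5 loaded trips out, with a return between consecutive ones — at least 9 crossings.
The safety rule pushes this higher. Following every safe sequence of crossings, the most of the 5 that can be at the upper station as the cable car arrives there on crossing 9 is 4 — never all 5.
So no plan with fewer than 11 crossings exists, and this one achieves 11:
1. Keeper goes to the upper station with the haul-bot.  [the lower station: the grip-bot, the lift-bot, the pack-bot, the weld-bot | the upper station: the haul-bot]
2. Keeper goes back to the lower station alone.  [the lower station: the grip-bot, the lift-bot, the pack-bot, the weld-bot | the upper station: the haul-bot]
3. Keeper goes to the upper station with the weld-bot.  [the lower station: the grip-bot, the lift-bot, the pack-bot | the upper station: the haul-bot, the weld-bot]
4. Keeper goes back to the lower station alone.  [the lower station: the grip-bot, the lift-bot, the pack-bot | the upper station: the haul-bot, the weld-bot]
5. Keeper goes to the upper station with the grip-bot.  [the lower station: the lift-bot, the pack-bot | the upper station: the grip-bot, the haul-bot, the weld-bot]
6. Keeper goes back to the lower station alone.  [the lower station: the lift-bot, the pack-bot | the upper station: the grip-bot, the haul-bot, the weld-bot]
7. Keeper goes to the upper station with the lift-bot.  [the lower station: the pack-bot | the upper station: the grip-bot, the haul-bot, the lift-bot, the weld-bot]
8. Keeper goes back to the lower station with the haul-bot.  [the lower station: the haul-bot, the pack-bot | the upper station: the grip-bot, the lift-bot, the weld-bot]
9. Keeper goes to the upper station with the pack-bot.  [the lower station: the haul-bot | the upper station: the grip-bot, the lift-bot, the pack-bot, the weld-bot]
10. Keeper goes back to the lower station alone.  [the lower station: the haul-bot | the upper station: the grip-bot, the lift-bot, the pack-bot, the weld-bot]
11. Keeper goes to the upper station with the haul-bot.  [the lower station: — | the upper station: the grip-bot, the haul-bot, the lift-bot, the pack-bot, the weld-bot]

11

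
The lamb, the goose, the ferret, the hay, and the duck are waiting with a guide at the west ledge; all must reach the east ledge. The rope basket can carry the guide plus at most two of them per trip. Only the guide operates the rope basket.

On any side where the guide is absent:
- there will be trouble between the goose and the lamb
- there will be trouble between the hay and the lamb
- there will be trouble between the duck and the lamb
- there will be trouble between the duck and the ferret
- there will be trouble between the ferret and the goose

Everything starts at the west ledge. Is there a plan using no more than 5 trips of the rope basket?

Counting alone: the guide can take at most 2 across per trip to the east ledge, so moving all 5 needs at least 3 loaded trips out, with a return between consecutive ones — at least 5 crossings.
The safety rule pushes this higher. Following every safe sequence of crossings, the most of the 5 that can be at the east ledge as the rope basket arrives there on crossing 5 is 4 — never all 5.
So the move cannot be finished within 5 crossings. (The shortest complete plan takes 7:)
1. Guide goes to the east ledge with the ferret and the lamb.
2. Guide goes back to the west ledge alone.
3. Guide goes to the east ledge with the goose.
4. Guide goes back to the west ledge with the ferret and the lamb.
5. Guide goes to the east ledge with the duck and the hay.
6. Guide goes back to the west ledge alone.
7. Guide goes to the east ledge with the ferret and the lamb.

No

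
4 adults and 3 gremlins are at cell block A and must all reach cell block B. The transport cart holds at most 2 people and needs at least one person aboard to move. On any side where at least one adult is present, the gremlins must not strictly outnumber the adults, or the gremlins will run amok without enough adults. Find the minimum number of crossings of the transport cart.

Counting alone: each trip to cell block B takes at most 2 across and each return brings at least 1 back, so after t trips out (and t−1 returns) at most 2t − (t−1) of the 7 are across; that first reaches 7 at t = 6, so at least 11 crossings are needed.
The plan below uses exactly 11 crossings, so it is optimal:
1. 2 gremlins → cell block B.  (cell block A: 4A 1G; cell block B: 0A 2G)
2. 1 gremlin ← cell block A.  (cell block A: 4A 2G; cell block B: 0A 1G)
3. 2 gremlins → cell block B.  (cell block A: 4A 0G; cell block B: 0A 3G)
4. 1 gremlin ← cell block A.  (cell block A: 4A 1G; cell block B: 0A 2G)
5. 2 adults → cell block B.  (cell block A: 2A 1G; cell block B: 2A 2G)
6. 1 gremlin ← cell block A.  (cell block A: 2A 2G; cell block B: 2A 1G)
7. 1 adult and 1 gremlin → cell block B.  (cell block A: 1A 1G; cell block B: 3A 2G)
8. 1 adult ← cell block A.  (cell block A: 2A 1G; cell block B: 2A 2G)
9. 1 adult and 1 gremlin → cell block B.  (cell block A: 1A 0G; cell block B: 3A 3G)
10. 1 gremlin ← cell block A.  (cell block A: 1A 1G; cell block B: 3A 2G)
11. 1 adult and 1 gremlin → cell block B.  (cell block A: 0A 0G; cell block B: 4A 3G)

11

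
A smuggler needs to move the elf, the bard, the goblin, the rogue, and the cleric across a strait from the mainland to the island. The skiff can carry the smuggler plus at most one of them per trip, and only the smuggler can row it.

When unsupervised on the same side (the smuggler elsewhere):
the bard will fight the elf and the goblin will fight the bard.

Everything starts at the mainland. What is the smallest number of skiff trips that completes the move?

Counting alone: the smuggler can take at most 1 across per trip to the island, so moving all 5 needs at least 5 loaded trips out, with a return between consecutive ones — at least 9 crossings.
The safety rule pushes this higher. Following every safe sequence of crossings, the most of the 5 that can be at the island as the skiff arrives there on crossing 9 is 4 — never all 5.
So no plan with fewer than 11 crossings exists, and this one achieves 11:
1. Smuggler goes to the island with the bard.  [the mainland: the cleric, the elf, the goblin, the rogue | the island: the bard]
2. Smuggler goes back to the mainland alone.  [the mainland: the cleric, the elf, the goblin, the rogue | the island: the bard]
3. Smuggler goes to the island with the elf.  [the mainland: the cleric, the goblin, the rogue | the island: the bard, the elf]
4. Smuggler goes back to the mainland with the bard.  [the mainland: the bard, the cleric, the goblin, the rogue | the island: the elf]
5. Smuggler goes to the island with the goblin.  [the mainland: the bard, the cleric, the rogue | the island: the elf, the goblin]
6. Smuggler goes back to the mainland alone.  [the mainland: the bard, the cleric, the rogue | the island: the elf, the goblin]
7. Smuggler goes to the island with the rogue.  [the mainland: the bard, the cleric | the island: the elf, the goblin, the rogue]
8. Smuggler goes back to the mainland alone.  [the mainland: the bard, the cleric | the island: the elf, the goblin, the rogue]
9. Smuggler goes to the island with the cleric.  [the mainland: the bard | the island: the cleric, the elf, the goblin, the rogue]
10. Smuggler goes back to the mainland alone.  [the mainland: the bard | the island: the cleric, the elf, the goblin, the rogue]
11. Smuggler goes to the island with the bard.  [the mainland: — | the island: the bard, the cleric, the elf, the goblin, the rogue]

11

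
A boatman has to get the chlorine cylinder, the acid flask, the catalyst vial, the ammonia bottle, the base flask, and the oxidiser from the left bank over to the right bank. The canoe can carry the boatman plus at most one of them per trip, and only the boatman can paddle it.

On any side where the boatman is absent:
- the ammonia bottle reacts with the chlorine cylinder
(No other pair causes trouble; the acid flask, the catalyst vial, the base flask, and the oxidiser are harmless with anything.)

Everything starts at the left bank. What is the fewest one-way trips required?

11

Counting alone: the boatman can take at most 1 across per trip to the right bank, so moving all 6 needs at least 6 loaded trips out, with a return between consecutive ones — at least 11 crossings.
The plan below uses exactly 11 crossings, so it is optimal:
1. Boatman goes to the right bank with the chlorine cylinder.  [the left bank: the acid flask, the ammonia bottle, the base flask, the catalyst vial, the oxidiser | the right bank: the chlorine cylinder]
2. Boatman goes back to the left bank alone.  [the left bank: the acid flask, the ammonia bottle, the base flask, the catalyst vial, the oxidiser | the right bank: the chlorine cylinder]
3. Boatman goes to the right bank with the acid flask.  [the left bank: the ammonia bottle, the base flask, the catalyst vial, the oxidiser | the right bank: the acid flask, the chlorine cylinder]
4. Boatman goes back to the left bank alone.  [the left bank: the ammonia bottle, the base flask, the catalyst vial, the oxidiser | the right bank: the acid flask, the chlorine cylinder]
5. Boatman goes to the right bank with the catalyst vial.  [the left bank: the ammonia bottle, the base flask, the oxidiser | the right bank: the acid flask, the catalyst vial, the chlorine cylinder]
6. Boatman goes back to the left bank alone.  [the left bank: the ammonia bottle, the base flask, the oxidiser | the right bank: the acid flask, the catalyst vial, the chlorine cylinder]
7. Boatman goes to the right bank with the base flask.  [the left bank: the ammonia bottle, the oxidiser | the right bank: the acid flask, the base flask, the catalyst vial, the chlorine cylinder]
8. Boatman goes back to the left bank alone.  [the left bank: the ammonia bottle, the oxidiser | the right bank: the acid flask, the base flask, the catalyst vial, the chlorine cylinder]
9. Boatman goes to the right bank with the oxidiser.  [the left bank: the ammonia bottle | the right bank: the acid flask, the base flask, the catalyst vial, the chlorine cylinder, the oxidiser]
10. Boatman goes back to the left bank alone.  [the left bank: the ammonia bottle | the right bank: the acid flask, the base flask, the catalyst vial, the chlorine cylinder, the oxidiser]
11. Boatman goes to the right bank with the ammonia bottle.  [the left bank: — | the right bank: the acid flask, the ammonia bottle, the base flask, the catalyst vial, the chlorine cylinder, the oxidiser]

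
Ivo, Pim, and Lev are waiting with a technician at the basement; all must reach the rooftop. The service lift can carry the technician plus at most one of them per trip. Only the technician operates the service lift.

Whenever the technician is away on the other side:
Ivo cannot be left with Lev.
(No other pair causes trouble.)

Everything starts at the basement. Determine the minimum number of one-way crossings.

5

Counting alone: the technician can take at most 1 across per trip to the rooftop, so moving all 3 needs at least 3 loaded trips out, with a return between consecutive ones — at least 5 crossings.
The plan below uses exactly 5 crossings, so it is optimal:
1. Technician goes to the rooftop with Ivo.  [the basement: Lev, Pim | the rooftop: Ivo]
2. Technician goes back to the basement alone.  [the basement: Lev, Pim | the rooftop: Ivo]
3. Technician goes to the rooftop with Pim.  [the basement: Lev | the rooftop: Ivo, Pim]
4. Technician goes back to the basement alone.  [the basement: Lev | the rooftop: Ivo, Pim]
5. Technician goes to the rooftop with Lev.  [the basement: — | the rooftop: Ivo, Lev, Pim]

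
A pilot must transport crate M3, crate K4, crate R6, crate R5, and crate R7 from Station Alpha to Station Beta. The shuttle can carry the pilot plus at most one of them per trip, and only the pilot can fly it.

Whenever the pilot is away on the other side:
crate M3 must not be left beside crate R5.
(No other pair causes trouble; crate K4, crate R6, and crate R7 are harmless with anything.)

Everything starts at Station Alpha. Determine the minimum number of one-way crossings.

Counting alone: the pilot can take at most 1 across per trip to Station Beta, so moving all 5 needs at least 5 loaded trips out, with a return between consecutive ones — at least 9 crossings.
The plan below uses exactly 9 crossings, so it is optimal:
1. Pilot goes to Station Beta with crate M3.  [Station Alpha: crate K4, crate R5, crate R6, crate R7 | Station Beta: crate M3]
2. Pilot goes back to Station Alpha alone.  [Station Alpha: crate K4, crate R5, crate R6, crate R7 | Station Beta: crate M3]
3. Pilot goes to Station Beta with crate K4.  [Station Alpha: crate R5, crate R6, crate R7 | Station Beta: crate K4, crate M3]
4. Pilot goes back to Station Alpha alone.  [Station Alpha: crate R5, crate R6, crate R7 | Station Beta: crate K4, crate M3]
5. Pilot goes to Station Beta with crate R6.  [Station Alpha: crate R5, crate R7 | Station Beta: crate K4, crate M3, crate R6]
6. Pilot goes back to Station Alpha alone.  [Station Alpha: crate R5, crate R7 | Station Beta: crate K4, crate M3, crate R6]
7. Pilot goes to Station Beta with crate R7.  [Station Alpha: crate R5 | Station Beta: crate K4, crate M3, crate R6, crate R7]
8. Pilot goes back to Station Alpha alone.  [Station Alpha: crate R5 | Station Beta: crate K4, crate M3, crate R6, crate R7]
9. Pilot goes to Station Beta with crate R5.  [Station Alpha: — | Station Beta: crate K4, crate M3, crate R5, crate R6, crate R7]

9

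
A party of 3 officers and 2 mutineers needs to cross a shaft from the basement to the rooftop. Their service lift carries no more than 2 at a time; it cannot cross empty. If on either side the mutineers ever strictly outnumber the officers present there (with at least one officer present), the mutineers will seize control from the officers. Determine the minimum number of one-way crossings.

7

Counting alone: each trip to the rooftop takes at most 2 across and each return brings at least 1 back, so after t trips out (and t−1 returns) at most 2t − (t−1) of the 5 are across; that first reaches 5 at t = 4, so at least 7 crossings are needed.
The plan below uses exactly 7 crossings, so it is optimal:
1. 2 mutineers → the rooftop.  (the basement: 3O 0M; the rooftop: 0O 2M)
2. 1 mutineer ← the basement.  (the basement: 3O 1M; the rooftop: 0O 1M)
3. 2 officers → the rooftop.  (the basement: 1O 1M; the rooftop: 2O 1M)
4. 1 officer ← the basement.  (the basement: 2O 1M; the rooftop: 1O 1M)
5. 1 officer and 1 mutineer → the rooftop.  (the basement: 1O 0M; the rooftop: 2O 2M)
6. 1 mutineer ← the basement.  (the basement: 1O 1M; the rooftop: 2O 1M)
7. 1 officer and 1 mutineer → the rooftop.  (the basement: 0O 0M; the rooftop: 3O 2M)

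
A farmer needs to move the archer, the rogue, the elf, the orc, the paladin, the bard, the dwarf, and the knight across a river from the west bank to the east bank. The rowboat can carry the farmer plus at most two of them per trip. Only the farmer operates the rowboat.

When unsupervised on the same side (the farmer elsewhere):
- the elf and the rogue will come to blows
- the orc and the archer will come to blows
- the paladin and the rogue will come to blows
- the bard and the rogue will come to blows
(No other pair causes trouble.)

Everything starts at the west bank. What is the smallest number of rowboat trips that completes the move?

Counting alone: the farmer can take at most 2 across per trip to the east bank, so moving all 8 needs at least 4 loaded trips out, with a return between consecutive ones — at least 7 crossings.
The safety rule pushes this higher. Following every safe sequence of crossings, the most of the 8 that can be at the east bank as the rowboat arrives there on crossing 7 is 7 — never all 8.
So no plan with fewer than 9 crossings exists, and this one achieves 9:
1. Farmer goes to the east bank with the archer and the rogue.
2. Farmer goes back to the west bank alone.
3. Farmer goes to the east bank with the elf.
4. Farmer goes back to the west bank with the rogue.
5. Farmer goes to the east bank with the bard and the paladin.
6. Farmer goes back to the west bank alone.
7. Farmer goes to the east bank with the dwarf and the knight.
8. Farmer goes back to the west bank alone.
9. Farmer goes to the east bank with the orc and the rogue.

9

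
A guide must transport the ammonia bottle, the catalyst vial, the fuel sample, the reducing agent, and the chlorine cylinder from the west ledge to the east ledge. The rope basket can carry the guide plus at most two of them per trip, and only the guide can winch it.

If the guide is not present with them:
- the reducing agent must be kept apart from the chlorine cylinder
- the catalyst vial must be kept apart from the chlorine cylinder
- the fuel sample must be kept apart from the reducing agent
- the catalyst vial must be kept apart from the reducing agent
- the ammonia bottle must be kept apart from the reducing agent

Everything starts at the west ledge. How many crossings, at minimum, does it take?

Counting alone: the guide can take at most 2 across per trip to the east ledge, so moving all 5 needs at least 3 loaded trips out, with a return between consecutive ones — at least 5 crossings.
The safety rule pushes this higher. Following every safe sequence of crossings, the most of the 5 that can be at the east ledge as the rope basket arrives there on crossing 5 is 4 — never all 5.
So no plan with fewer than 7 crossings exists, and this one achieves 7:
1. Guide goes to the east ledge with the catalyst vial and the reducing agent.
2. Guide goes back to the west ledge with the catalyst vial.
3. Guide goes to the east ledge with the ammonia bottle and the catalyst vial.
4. Guide goes back to the west ledge with the reducing agent.
5. Guide goes to the east ledge with the fuel sample and the reducing agent.
6. Guide goes back to the west ledge with the reducing agent.
7. Guide goes to the east ledge with the chlorine cylinder and the reducing agent.

7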